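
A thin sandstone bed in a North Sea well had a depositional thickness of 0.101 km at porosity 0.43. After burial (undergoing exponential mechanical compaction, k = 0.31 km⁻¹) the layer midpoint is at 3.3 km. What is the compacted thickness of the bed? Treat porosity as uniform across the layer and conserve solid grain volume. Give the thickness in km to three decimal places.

Porosity at 3.3 km: n = 0.43·exp(−0.31×3.3) = 0.1546
Solid-volume conservation: h(1−n) = h₀(1−n₀) ⇒ h = h₀·(1−n₀)/(1−n)
h = 0.101 × (1 − 0.43)/(1 − 0.1546) = 0.101 × 0.6742 = 0.0681 km

0.068 km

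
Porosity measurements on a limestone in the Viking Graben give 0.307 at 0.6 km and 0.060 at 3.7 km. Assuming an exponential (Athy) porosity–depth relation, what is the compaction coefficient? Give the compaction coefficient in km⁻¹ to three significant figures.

0.527 km⁻¹

Athy: φ(z) = φ₀ e^(−βz) ⇒ φ₁/φ₂ = e^{β(z₂−z₁)} ⇒ β = ln(φ₁/φ₂)/(z₂−z₁)
β = ln(0.307/0.06) / (3.7 − 0.6) = ln(5.117) / 3.1 = 1.6325 / 3.1 = 0.5266 km⁻¹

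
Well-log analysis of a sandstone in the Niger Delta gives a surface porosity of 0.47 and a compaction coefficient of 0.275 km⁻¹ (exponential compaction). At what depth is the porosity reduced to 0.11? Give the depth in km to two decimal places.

Invert Athy's law: d = ln(n₀/n) / β
d = ln(0.47/0.11) / 0.275 = ln(4.273) / 0.275 = 1.4523 / 0.275 = 5.281 km

5.28 km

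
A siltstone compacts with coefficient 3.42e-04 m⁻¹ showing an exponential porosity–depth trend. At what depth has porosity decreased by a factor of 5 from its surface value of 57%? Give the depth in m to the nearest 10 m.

4710 m

Working in km (1 km = 1000 m; β in km⁻¹ = β in m⁻¹ × 1000):
n/n₀ = 1/5 ⇒ exp(−β·d) = 1/5 ⇒ d = ln(5) / β
d = 1.6094 / 0.342 = 4.706 km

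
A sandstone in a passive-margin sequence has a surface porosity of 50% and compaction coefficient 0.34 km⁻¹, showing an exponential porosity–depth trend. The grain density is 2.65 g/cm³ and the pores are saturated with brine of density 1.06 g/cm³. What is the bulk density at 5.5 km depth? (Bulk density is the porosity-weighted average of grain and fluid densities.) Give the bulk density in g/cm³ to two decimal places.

2.53 g/cm³

Porosity at depth: n = 0.5·exp(−0.34×5.5) = 0.5×0.1541 = 0.0771
Bulk density: ρ_b = (1−n)ρ_g + n·ρ_f = 0.9229×2.65 + 0.0771×1.06
       = 2.446 + 0.082 = 2.527 g/cm³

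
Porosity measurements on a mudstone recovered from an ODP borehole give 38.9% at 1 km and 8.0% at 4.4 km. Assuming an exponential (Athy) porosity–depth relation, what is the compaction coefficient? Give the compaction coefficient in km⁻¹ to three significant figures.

Athy: φ(z) = φ₀ e^(−cz) ⇒ φ₁/φ₂ = e^{c(z₂−z₁)} ⇒ c = ln(φ₁/φ₂)/(z₂−z₁)
c = ln(0.389/0.08) / (4.4 − 1) = ln(4.862) / 3.4 = 1.5816 / 3.4 = 0.4652 km⁻¹

0.465 km⁻¹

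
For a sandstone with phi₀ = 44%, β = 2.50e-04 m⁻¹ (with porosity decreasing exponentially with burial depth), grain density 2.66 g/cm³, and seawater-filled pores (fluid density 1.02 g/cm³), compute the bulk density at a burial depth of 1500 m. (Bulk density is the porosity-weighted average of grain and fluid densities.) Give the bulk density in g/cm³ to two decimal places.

2.16 g/cm³

Working in km (1 km = 1000 m; β in km⁻¹ = β in m⁻¹ × 1000):
Porosity at depth: phi = 0.44·exp(−0.25×1.5) = 0.44×0.6873 = 0.3024
Bulk density: ρ_b = (1−phi)ρ_g + phi·ρ_f = 0.6976×2.66 + 0.3024×1.02
       = 1.856 + 0.308 = 2.164 g/cm³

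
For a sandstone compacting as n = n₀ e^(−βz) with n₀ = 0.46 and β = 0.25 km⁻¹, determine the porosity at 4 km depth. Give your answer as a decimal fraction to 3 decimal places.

0.169

n = n₀·exp(−β·z) = 0.46 × exp(−0.25 × 4) = 0.46 × exp(−1)
  = 0.46 × 0.3679 = 0.1692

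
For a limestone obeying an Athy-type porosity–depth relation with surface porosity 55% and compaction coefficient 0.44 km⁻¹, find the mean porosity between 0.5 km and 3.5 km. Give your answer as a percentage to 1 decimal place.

24.5%

⟨phi⟩ = (1/(d₂−d₁)) ∫ phi₀ e^(−kd) dd = phi₀·(e^(−k·d₁) − e^(−k·d₂)) / (k·(d₂−d₁))
e^(−0.44×0.5) = 0.8025; e^(−0.44×3.5) = 0.2144
⟨phi⟩ = 0.55 × (0.8025 − 0.2144) / (0.44 × 3) = 0.55 × 0.4456 = 0.2451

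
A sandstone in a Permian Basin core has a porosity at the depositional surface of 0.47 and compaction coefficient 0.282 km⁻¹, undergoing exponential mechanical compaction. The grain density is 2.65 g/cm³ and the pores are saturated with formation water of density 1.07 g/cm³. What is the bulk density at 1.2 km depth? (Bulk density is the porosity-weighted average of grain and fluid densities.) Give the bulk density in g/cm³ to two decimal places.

Porosity at depth: phi = 0.47·exp(−0.282×1.2) = 0.47×0.7129 = 0.3351
Bulk density: ρ_b = (1−phi)ρ_g + phi·ρ_f = 0.6649×2.65 + 0.3351×1.07
       = 1.762 + 0.359 = 2.121 g/cm³

2.12 g/cm³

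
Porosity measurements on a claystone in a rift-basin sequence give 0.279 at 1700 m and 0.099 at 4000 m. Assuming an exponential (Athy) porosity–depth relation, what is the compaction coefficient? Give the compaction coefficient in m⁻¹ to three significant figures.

Working in km (1 km = 1000 m; β in km⁻¹ = β in m⁻¹ × 1000):
Athy: phi(z) = phi₀ e^(−βz) ⇒ phi₁/phi₂ = e^{β(z₂−z₁)} ⇒ β = ln(phi₁/phi₂)/(z₂−z₁)
β = ln(0.279/0.099) / (4 − 1.7) = ln(2.818) / 2.3 = 1.0361 / 2.3 = 0.4505 km⁻¹

0.000450 m⁻¹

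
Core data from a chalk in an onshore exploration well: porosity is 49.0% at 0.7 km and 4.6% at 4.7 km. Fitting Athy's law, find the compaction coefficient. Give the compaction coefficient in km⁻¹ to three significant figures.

0.591 km⁻¹

Athy: n(z) = n₀ e^(−βz) ⇒ n₁/n₂ = e^{β(z₂−z₁)} ⇒ β = ln(n₁/n₂)/(z₂−z₁)
β = ln(0.49/0.046) / (4.7 − 0.7) = ln(10.65) / 4 = 2.3658 / 4 = 0.5914 km⁻¹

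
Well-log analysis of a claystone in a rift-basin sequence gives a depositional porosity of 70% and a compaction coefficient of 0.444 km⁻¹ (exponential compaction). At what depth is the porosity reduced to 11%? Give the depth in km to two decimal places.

Invert Athy's law: z = ln(φ₀/φ) / β
z = ln(0.7/0.11) / 0.444 = ln(6.364) / 0.444 = 1.8506 / 0.444 = 4.168 km

4.17 km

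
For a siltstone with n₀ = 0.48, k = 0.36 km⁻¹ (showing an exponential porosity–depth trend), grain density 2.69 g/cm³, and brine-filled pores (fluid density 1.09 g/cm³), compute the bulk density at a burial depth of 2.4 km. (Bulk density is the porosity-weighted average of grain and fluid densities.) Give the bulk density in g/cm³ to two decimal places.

Porosity at depth: n = 0.48·exp(−0.36×2.4) = 0.48×0.4215 = 0.2023
Bulk density: ρ_b = (1−n)ρ_g + n·ρ_f = 0.7977×2.69 + 0.2023×1.09
       = 2.146 + 0.221 = 2.366 g/cm³

2.37 g/cm³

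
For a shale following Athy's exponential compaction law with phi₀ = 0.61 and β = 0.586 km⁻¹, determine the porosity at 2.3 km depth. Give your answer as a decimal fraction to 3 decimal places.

phi = phi₀·exp(−β·z) = 0.61 × exp(−0.586 × 2.3) = 0.61 × exp(−1.348)
  = 0.61 × 0.2598 = 0.1585

0.158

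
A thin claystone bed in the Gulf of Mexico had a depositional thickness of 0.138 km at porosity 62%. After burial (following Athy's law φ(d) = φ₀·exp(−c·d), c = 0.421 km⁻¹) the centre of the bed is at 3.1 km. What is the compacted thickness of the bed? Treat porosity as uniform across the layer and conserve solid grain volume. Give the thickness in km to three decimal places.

Porosity at 3.1 km: φ = 0.62·exp(−0.421×3.1) = 0.1681
Solid-volume conservation: h(1−φ) = h₀(1−φ₀) ⇒ h = h₀·(1−φ₀)/(1−φ)
h = 0.138 × (1 − 0.62)/(1 − 0.1681) = 0.138 × 0.4568 = 0.0630 km

0.063 km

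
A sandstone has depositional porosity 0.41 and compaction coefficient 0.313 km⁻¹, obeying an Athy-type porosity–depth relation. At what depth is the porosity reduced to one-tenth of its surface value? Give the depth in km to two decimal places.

7.36 km

phi/phi₀ = 1/10 ⇒ exp(−β·z) = 1/10 ⇒ z = ln(10) / β
z = 2.3026 / 0.313 = 7.357 km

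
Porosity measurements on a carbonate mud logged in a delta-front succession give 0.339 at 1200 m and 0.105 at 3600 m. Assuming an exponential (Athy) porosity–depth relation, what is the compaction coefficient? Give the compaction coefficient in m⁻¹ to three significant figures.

0.000488 m⁻¹

Working in km (1 km = 1000 m; k in km⁻¹ = k in m⁻¹ × 1000):
Athy: φ(d) = φ₀ e^(−kd) ⇒ φ₁/φ₂ = e^{k(d₂−d₁)} ⇒ k = ln(φ₁/φ₂)/(d₂−d₁)
k = ln(0.339/0.105) / (3.6 − 1.2) = ln(3.229) / 2.4 = 1.1720 / 2.4 = 0.4883 km⁻¹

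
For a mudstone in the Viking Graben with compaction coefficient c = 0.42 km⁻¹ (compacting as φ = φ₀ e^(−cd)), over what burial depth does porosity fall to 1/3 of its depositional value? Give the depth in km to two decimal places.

φ/φ₀ = 1/3 ⇒ exp(−c·d) = 1/3 ⇒ d = ln(3) / c
d = 1.0986 / 0.42 = 2.616 km

2.62 km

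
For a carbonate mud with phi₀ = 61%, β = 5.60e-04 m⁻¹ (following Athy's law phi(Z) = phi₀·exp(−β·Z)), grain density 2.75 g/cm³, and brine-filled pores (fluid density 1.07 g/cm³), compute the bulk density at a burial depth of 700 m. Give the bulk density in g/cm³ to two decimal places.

2.06 g/cm³

Working in km (1 km = 1000 m; β in km⁻¹ = β in m⁻¹ × 1000):
Porosity at depth: phi = 0.61·exp(−0.56×0.7) = 0.61×0.6757 = 0.4122
Bulk density: ρ_b = (1−phi)ρ_g + phi·ρ_f = 0.5878×2.75 + 0.4122×1.07
       = 1.617 + 0.441 = 2.058 g/cm³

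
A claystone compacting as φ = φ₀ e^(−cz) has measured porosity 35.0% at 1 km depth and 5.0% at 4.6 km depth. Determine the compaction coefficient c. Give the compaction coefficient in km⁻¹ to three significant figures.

Athy: φ(z) = φ₀ e^(−cz) ⇒ φ₁/φ₂ = e^{c(z₂−z₁)} ⇒ c = ln(φ₁/φ₂)/(z₂−z₁)
c = ln(0.35/0.05) / (4.6 − 1) = ln(7) / 3.6 = 1.9459 / 3.6 = 0.5405 km⁻¹

0.541 km⁻¹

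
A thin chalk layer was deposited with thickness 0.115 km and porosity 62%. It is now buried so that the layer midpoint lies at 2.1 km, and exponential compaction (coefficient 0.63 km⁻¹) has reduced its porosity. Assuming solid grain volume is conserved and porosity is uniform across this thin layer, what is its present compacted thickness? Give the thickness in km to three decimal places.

0.052 km

Porosity at 2.1 km: n = 0.62·exp(−0.63×2.1) = 0.1651
Solid-volume conservation: h(1−n) = h₀(1−n₀) ⇒ h = h₀·(1−n₀)/(1−n)
h = 0.115 × (1 − 0.62)/(1 − 0.1651) = 0.115 × 0.4552 = 0.0523 km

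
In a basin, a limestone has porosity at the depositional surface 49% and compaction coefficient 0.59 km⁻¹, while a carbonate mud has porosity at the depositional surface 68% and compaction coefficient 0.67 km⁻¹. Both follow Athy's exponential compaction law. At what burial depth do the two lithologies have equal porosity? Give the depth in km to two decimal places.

4.10 km

Set φ₀ₐ e^(−kₐd) = φ₀ᵦ e^(−kᵦd) ⇒ ln(φ₀ₐ/φ₀ᵦ) = (kₐ − kᵦ)·d
d = ln(0.49/0.68) / (0.59 − 0.67) = -0.3277 / -0.08 = 4.096 km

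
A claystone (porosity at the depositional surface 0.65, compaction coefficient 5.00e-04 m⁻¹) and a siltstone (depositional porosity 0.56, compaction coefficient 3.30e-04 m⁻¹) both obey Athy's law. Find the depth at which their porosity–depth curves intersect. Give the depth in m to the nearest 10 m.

880 m

Working in km (1 km = 1000 m; c in km⁻¹ = c in m⁻¹ × 1000):
Set φ₀ₐ e^(−cₐd) = φ₀ᵦ e^(−cᵦd) ⇒ ln(φ₀ₐ/φ₀ᵦ) = (cₐ − cᵦ)·d
d = ln(0.65/0.56) / (0.5 − 0.33) = 0.1490 / 0.17 = 0.877 km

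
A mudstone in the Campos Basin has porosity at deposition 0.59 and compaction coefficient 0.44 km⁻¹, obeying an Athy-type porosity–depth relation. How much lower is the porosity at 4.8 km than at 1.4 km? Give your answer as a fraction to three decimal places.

0.247

phi(1.4) = 0.59·e^(−0.44×1.4) = 0.3187
phi(4.8) = 0.59·e^(−0.44×4.8) = 0.0714
Δphi = 0.3187 − 0.0714 = 0.2473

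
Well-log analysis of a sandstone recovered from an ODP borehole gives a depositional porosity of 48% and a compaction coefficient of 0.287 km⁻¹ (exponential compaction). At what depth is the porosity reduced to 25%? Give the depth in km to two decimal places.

Invert Athy's law: d = ln(n₀/n) / k
d = ln(0.48/0.25) / 0.287 = ln(1.92) / 0.287 = 0.6523 / 0.287 = 2.273 km

2.27 km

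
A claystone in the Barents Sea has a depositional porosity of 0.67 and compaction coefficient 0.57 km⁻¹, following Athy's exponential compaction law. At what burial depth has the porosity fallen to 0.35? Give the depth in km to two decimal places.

Invert Athy's law: z = ln(phi₀/phi) / β
z = ln(0.67/0.35) / 0.57 = ln(1.914) / 0.57 = 0.6493 / 0.57 = 1.139 km

1.14 km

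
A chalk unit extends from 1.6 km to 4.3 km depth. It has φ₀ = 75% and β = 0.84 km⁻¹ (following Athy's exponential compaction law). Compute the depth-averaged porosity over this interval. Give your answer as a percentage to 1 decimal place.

7.7%

⟨φ⟩ = (1/(z₂−z₁)) ∫ φ₀ e^(−βz) dz = φ₀·(e^(−β·z₁) − e^(−β·z₂)) / (β·(z₂−z₁))
e^(−0.84×1.6) = 0.2608; e^(−0.84×4.3) = 0.0270
⟨φ⟩ = 0.75 × (0.2608 − 0.0270) / (0.84 × 2.7) = 0.75 × 0.1031 = 0.0773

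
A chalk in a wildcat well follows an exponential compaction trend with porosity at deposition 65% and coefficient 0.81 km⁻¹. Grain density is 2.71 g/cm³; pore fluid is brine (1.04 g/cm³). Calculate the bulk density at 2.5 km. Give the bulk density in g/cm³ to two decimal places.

Porosity at depth: n = 0.65·exp(−0.81×2.5) = 0.65×0.1320 = 0.0858
Bulk density: ρ_b = (1−n)ρ_g + n·ρ_f = 0.9142×2.71 + 0.0858×1.04
       = 2.477 + 0.089 = 2.567 g/cm³

2.57 g/cm³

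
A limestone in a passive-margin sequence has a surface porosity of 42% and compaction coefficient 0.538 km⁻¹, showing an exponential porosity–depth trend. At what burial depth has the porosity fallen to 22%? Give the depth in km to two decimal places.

Invert Athy's law: d = ln(φ₀/φ) / β
d = ln(0.42/0.22) / 0.538 = ln(1.909) / 0.538 = 0.6466 / 0.538 = 1.202 km

1.20 km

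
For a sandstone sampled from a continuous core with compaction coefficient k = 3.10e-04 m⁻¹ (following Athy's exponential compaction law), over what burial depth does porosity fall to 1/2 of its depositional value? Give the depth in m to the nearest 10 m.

Working in km (1 km = 1000 m; k in km⁻¹ = k in m⁻¹ × 1000):
n/n₀ = 1/2 ⇒ exp(−k·d) = 1/2 ⇒ d = ln(2) / k
d = 0.6931 / 0.31 = 2.236 km

2240 m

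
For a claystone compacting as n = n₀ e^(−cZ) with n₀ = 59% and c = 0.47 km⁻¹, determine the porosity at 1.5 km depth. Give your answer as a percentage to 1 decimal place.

29.2%

n = n₀·exp(−c·Z) = 0.59 × exp(−0.47 × 1.5) = 0.59 × exp(−0.705)
  = 0.59 × 0.4941 = 0.2915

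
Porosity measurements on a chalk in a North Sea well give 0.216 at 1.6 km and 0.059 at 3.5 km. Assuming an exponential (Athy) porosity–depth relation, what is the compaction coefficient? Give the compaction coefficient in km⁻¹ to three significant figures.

0.683 km⁻¹

Athy: φ(z) = φ₀ e^(−cz) ⇒ φ₁/φ₂ = e^{c(z₂−z₁)} ⇒ c = ln(φ₁/φ₂)/(z₂−z₁)
c = ln(0.216/0.059) / (3.5 − 1.6) = ln(3.661) / 1.9 = 1.2977 / 1.9 = 0.683 km⁻¹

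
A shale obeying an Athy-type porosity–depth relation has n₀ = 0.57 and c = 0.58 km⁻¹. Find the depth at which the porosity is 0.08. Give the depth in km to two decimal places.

Invert Athy's law: Z = ln(n₀/n) / c
Z = ln(0.57/0.08) / 0.58 = ln(7.125) / 0.58 = 1.9636 / 0.58 = 3.386 km

3.39 km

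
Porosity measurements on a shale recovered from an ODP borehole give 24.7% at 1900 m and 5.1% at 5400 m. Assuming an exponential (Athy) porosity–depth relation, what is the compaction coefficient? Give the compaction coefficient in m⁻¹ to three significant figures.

0.000451 m⁻¹

Working in km (1 km = 1000 m; c in km⁻¹ = c in m⁻¹ × 1000):
Athy: phi(Z) = phi₀ e^(−cZ) ⇒ phi₁/phi₂ = e^{c(Z₂−Z₁)} ⇒ c = ln(phi₁/phi₂)/(Z₂−Z₁)
c = ln(0.247/0.051) / (5.4 − 1.9) = ln(4.843) / 3.5 = 1.5776 / 3.5 = 0.4507 km⁻¹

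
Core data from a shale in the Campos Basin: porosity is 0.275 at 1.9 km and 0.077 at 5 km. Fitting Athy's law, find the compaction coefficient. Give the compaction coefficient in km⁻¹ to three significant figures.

0.411 km⁻¹

Athy: φ(Z) = φ₀ e^(−kZ) ⇒ φ₁/φ₂ = e^{k(Z₂−Z₁)} ⇒ k = ln(φ₁/φ₂)/(Z₂−Z₁)
k = ln(0.275/0.077) / (5 − 1.9) = ln(3.571) / 3.1 = 1.2730 / 3.1 = 0.4106 km⁻¹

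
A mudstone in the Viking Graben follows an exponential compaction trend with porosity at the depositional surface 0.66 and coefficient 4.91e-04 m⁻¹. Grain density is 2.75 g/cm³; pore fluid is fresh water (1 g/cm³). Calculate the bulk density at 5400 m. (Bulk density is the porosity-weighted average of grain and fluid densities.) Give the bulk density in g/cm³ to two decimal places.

Working in km (1 km = 1000 m; β in km⁻¹ = β in m⁻¹ × 1000):
Porosity at depth: n = 0.66·exp(−0.491×5.4) = 0.66×0.0706 = 0.0466
Bulk density: ρ_b = (1−n)ρ_g + n·ρ_f = 0.9534×2.75 + 0.0466×1
       = 2.622 + 0.047 = 2.669 g/cm³

2.67 g/cm³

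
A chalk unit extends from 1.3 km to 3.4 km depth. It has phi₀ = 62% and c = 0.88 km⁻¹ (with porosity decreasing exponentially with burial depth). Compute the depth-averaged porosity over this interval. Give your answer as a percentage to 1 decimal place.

⟨phi⟩ = (1/(d₂−d₁)) ∫ phi₀ e^(−cd) dd = phi₀·(e^(−c·d₁) − e^(−c·d₂)) / (c·(d₂−d₁))
e^(−0.88×1.3) = 0.3185; e^(−0.88×3.4) = 0.0502
⟨phi⟩ = 0.62 × (0.3185 − 0.0502) / (0.88 × 2.1) = 0.62 × 0.1452 = 0.0900

9.0%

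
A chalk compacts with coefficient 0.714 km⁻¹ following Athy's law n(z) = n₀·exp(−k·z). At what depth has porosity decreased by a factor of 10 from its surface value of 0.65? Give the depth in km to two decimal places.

3.22 km

n/n₀ = 1/10 ⇒ exp(−k·z) = 1/10 ⇒ z = ln(10) / k
z = 2.3026 / 0.714 = 3.225 km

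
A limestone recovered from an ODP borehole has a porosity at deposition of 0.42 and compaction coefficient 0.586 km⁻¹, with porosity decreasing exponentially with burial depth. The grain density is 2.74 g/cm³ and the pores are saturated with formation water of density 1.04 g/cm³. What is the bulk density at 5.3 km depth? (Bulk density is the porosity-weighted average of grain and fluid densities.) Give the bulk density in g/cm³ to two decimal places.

Porosity at depth: φ = 0.42·exp(−0.586×5.3) = 0.42×0.0448 = 0.0188
Bulk density: ρ_b = (1−φ)ρ_g + φ·ρ_f = 0.9812×2.74 + 0.0188×1.04
       = 2.688 + 0.020 = 2.708 g/cm³

2.71 g/cm³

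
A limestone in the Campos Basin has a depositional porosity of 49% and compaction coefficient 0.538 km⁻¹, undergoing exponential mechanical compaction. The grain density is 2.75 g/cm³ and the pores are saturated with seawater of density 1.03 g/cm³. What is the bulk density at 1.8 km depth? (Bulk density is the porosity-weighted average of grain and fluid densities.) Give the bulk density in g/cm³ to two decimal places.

Porosity at depth: phi = 0.49·exp(−0.538×1.8) = 0.49×0.3797 = 0.1860
Bulk density: ρ_b = (1−phi)ρ_g + phi·ρ_f = 0.8140×2.75 + 0.1860×1.03
       = 2.238 + 0.192 = 2.430 g/cm³

2.43 g/cm³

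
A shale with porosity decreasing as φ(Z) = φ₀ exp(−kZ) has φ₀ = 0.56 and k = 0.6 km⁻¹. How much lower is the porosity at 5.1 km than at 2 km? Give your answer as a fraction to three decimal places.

φ(2) = 0.56·e^(−0.6×2) = 0.1687
φ(5.1) = 0.56·e^(−0.6×5.1) = 0.0263
Δφ = 0.1687 − 0.0263 = 0.1424

0.142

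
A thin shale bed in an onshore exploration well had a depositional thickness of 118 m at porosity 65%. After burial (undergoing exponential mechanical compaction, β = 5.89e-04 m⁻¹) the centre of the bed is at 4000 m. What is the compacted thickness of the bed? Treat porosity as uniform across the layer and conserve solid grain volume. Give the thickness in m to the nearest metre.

Working in km (1 km = 1000 m; β in km⁻¹ = β in m⁻¹ × 1000):
Porosity at 4 km: n = 0.65·exp(−0.589×4) = 0.0616
Solid-volume conservation: h(1−n) = h₀(1−n₀) ⇒ h = h₀·(1−n₀)/(1−n)
h = 0.118 × (1 − 0.65)/(1 − 0.0616) = 0.118 × 0.3730 = 0.0440 km

44 m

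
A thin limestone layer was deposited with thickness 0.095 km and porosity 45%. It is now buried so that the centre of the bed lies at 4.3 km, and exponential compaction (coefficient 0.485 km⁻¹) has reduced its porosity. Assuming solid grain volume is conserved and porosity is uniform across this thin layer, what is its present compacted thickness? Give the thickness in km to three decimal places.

0.055 km

Porosity at 4.3 km: φ = 0.45·exp(−0.485×4.3) = 0.0559
Solid-volume conservation: h(1−φ) = h₀(1−φ₀) ⇒ h = h₀·(1−φ₀)/(1−φ)
h = 0.095 × (1 − 0.45)/(1 − 0.0559) = 0.095 × 0.5826 = 0.0553 km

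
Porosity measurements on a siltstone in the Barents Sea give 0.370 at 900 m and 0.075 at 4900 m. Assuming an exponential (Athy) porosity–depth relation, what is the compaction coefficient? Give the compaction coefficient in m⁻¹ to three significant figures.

Working in km (1 km = 1000 m; c in km⁻¹ = c in m⁻¹ × 1000):
Athy: n(z) = n₀ e^(−cz) ⇒ n₁/n₂ = e^{c(z₂−z₁)} ⇒ c = ln(n₁/n₂)/(z₂−z₁)
c = ln(0.37/0.075) / (4.9 − 0.9) = ln(4.933) / 4 = 1.5960 / 4 = 0.399 km⁻¹

0.000399 m⁻¹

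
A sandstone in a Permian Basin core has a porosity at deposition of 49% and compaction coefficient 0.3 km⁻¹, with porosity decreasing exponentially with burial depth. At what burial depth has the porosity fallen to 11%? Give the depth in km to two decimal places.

Invert Athy's law: d = ln(φ₀/φ) / β
d = ln(0.49/0.11) / 0.3 = ln(4.455) / 0.3 = 1.4939 / 0.3 = 4.980 km

4.98 km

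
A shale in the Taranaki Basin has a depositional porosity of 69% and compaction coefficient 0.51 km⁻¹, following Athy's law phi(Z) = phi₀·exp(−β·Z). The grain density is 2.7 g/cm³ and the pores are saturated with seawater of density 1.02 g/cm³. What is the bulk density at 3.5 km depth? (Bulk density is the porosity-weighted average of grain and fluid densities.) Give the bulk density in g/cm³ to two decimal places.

2.51 g/cm³

Porosity at depth: phi = 0.69·exp(−0.51×3.5) = 0.69×0.1678 = 0.1158
Bulk density: ρ_b = (1−phi)ρ_g + phi·ρ_f = 0.8842×2.7 + 0.1158×1.02
       = 2.387 + 0.118 = 2.505 g/cm³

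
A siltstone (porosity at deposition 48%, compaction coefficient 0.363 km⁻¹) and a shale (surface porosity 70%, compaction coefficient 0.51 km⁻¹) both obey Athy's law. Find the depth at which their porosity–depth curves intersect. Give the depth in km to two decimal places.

2.57 km

Set phi₀ₐ e^(−cₐZ) = phi₀ᵦ e^(−cᵦZ) ⇒ ln(phi₀ₐ/phi₀ᵦ) = (cₐ − cᵦ)·Z
Z = ln(0.48/0.7) / (0.363 − 0.51) = -0.3773 / -0.147 = 2.567 km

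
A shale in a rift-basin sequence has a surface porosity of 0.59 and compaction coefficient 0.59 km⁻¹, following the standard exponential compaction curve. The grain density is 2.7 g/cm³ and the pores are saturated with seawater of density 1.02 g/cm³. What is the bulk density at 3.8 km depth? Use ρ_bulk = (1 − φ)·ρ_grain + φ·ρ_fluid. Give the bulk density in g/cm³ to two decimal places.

Porosity at depth: φ = 0.59·exp(−0.59×3.8) = 0.59×0.1062 = 0.0627
Bulk density: ρ_b = (1−φ)ρ_g + φ·ρ_f = 0.9373×2.7 + 0.0627×1.02
       = 2.531 + 0.064 = 2.595 g/cm³

2.59 g/cm³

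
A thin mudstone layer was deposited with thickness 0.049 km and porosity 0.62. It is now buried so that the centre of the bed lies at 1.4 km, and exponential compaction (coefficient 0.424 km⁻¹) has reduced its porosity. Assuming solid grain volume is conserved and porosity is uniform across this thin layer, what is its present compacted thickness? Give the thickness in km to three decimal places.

0.028 km

Porosity at 1.4 km: φ = 0.62·exp(−0.424×1.4) = 0.3424
Solid-volume conservation: h(1−φ) = h₀(1−φ₀) ⇒ h = h₀·(1−φ₀)/(1−φ)
h = 0.049 × (1 − 0.62)/(1 − 0.3424) = 0.049 × 0.5779 = 0.0283 km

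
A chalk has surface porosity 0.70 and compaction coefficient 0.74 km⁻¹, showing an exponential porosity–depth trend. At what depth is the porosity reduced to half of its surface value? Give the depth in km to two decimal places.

0.94 km

phi/phi₀ = 1/2 ⇒ exp(−c·z) = 1/2 ⇒ z = ln(2) / c
z = 0.6931 / 0.74 = 0.937 km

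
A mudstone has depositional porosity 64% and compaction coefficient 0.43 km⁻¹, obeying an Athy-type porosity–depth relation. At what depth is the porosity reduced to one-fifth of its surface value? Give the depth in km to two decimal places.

phi/phi₀ = 1/5 ⇒ exp(−β·z) = 1/5 ⇒ z = ln(5) / β
z = 1.6094 / 0.43 = 3.743 km

3.74 km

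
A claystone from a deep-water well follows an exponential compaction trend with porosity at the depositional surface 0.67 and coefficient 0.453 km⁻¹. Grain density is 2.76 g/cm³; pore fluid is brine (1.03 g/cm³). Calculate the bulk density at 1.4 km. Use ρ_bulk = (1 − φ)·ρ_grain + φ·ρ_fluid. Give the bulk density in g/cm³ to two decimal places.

Porosity at depth: phi = 0.67·exp(−0.453×1.4) = 0.67×0.5304 = 0.3553
Bulk density: ρ_b = (1−phi)ρ_g + phi·ρ_f = 0.6447×2.76 + 0.3553×1.03
       = 1.779 + 0.366 = 2.145 g/cm³

2.15 g/cm³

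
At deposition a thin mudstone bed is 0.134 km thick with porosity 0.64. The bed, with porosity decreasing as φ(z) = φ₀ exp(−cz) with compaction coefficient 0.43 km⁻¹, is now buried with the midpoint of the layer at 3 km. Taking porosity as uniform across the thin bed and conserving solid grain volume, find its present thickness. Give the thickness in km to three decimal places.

Porosity at 3 km: φ = 0.64·exp(−0.43×3) = 0.1762
Solid-volume conservation: h(1−φ) = h₀(1−φ₀) ⇒ h = h₀·(1−φ₀)/(1−φ)
h = 0.134 × (1 − 0.64)/(1 − 0.1762) = 0.134 × 0.4370 = 0.0586 km

0.059 km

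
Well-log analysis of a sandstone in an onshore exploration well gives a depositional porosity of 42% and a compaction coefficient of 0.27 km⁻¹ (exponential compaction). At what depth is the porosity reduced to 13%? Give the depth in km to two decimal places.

4.34 km

Invert Athy's law: z = ln(phi₀/phi) / k
z = ln(0.42/0.13) / 0.27 = ln(3.231) / 0.27 = 1.1727 / 0.27 = 4.343 km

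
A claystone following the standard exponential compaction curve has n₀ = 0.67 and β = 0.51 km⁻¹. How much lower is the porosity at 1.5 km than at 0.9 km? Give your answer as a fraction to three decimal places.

0.112

n(0.9) = 0.67·e^(−0.51×0.9) = 0.4234
n(1.5) = 0.67·e^(−0.51×1.5) = 0.3118
Δn = 0.4234 − 0.3118 = 0.1116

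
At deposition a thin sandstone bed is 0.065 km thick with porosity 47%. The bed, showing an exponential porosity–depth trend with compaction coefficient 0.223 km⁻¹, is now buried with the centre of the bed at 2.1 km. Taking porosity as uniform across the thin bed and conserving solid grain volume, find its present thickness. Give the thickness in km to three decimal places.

0.049 km

Porosity at 2.1 km: φ = 0.47·exp(−0.223×2.1) = 0.2943
Solid-volume conservation: h(1−φ) = h₀(1−φ₀) ⇒ h = h₀·(1−φ₀)/(1−φ)
h = 0.065 × (1 − 0.47)/(1 − 0.2943) = 0.065 × 0.7510 = 0.0488 km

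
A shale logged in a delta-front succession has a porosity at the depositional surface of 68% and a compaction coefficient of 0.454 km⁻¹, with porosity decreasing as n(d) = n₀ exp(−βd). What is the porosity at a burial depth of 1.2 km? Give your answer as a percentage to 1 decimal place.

39.4%

n = n₀·exp(−β·d) = 0.68 × exp(−0.454 × 1.2) = 0.68 × exp(−0.5448)
  = 0.68 × 0.5800 = 0.3944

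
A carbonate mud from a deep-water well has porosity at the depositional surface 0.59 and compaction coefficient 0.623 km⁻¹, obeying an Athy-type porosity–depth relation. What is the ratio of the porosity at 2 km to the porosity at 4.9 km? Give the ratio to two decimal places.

6.09

phi(Z₁)/phi(Z₂) = e^(−β·Z₁)/e^(−β·Z₂) = e^{β(Z₂−Z₁)}
= exp(0.623 × 2.9) = exp(1.807) = 6.0903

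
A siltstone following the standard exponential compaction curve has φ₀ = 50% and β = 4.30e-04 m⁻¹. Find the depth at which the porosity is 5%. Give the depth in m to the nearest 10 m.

5350 m

Working in km (1 km = 1000 m; β in km⁻¹ = β in m⁻¹ × 1000):
Invert Athy's law: d = ln(φ₀/φ) / β
d = ln(0.5/0.05) / 0.43 = ln(10) / 0.43 = 2.3026 / 0.43 = 5.355 km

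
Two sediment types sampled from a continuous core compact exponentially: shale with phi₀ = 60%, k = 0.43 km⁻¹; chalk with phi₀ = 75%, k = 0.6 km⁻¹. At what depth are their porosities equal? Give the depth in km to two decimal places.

Set phi₀ₐ e^(−kₐd) = phi₀ᵦ e^(−kᵦd) ⇒ ln(phi₀ₐ/phi₀ᵦ) = (kₐ − kᵦ)·d
d = ln(0.6/0.75) / (0.43 − 0.6) = -0.2231 / -0.17 = 1.313 km

1.31 km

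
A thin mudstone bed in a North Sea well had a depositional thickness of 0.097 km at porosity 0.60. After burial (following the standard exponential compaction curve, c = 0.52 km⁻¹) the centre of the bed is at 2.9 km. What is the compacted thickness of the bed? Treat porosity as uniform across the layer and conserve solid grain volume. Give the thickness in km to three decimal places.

Porosity at 2.9 km: φ = 0.6·exp(−0.52×2.9) = 0.1328
Solid-volume conservation: h(1−φ) = h₀(1−φ₀) ⇒ h = h₀·(1−φ₀)/(1−φ)
h = 0.097 × (1 − 0.6)/(1 − 0.1328) = 0.097 × 0.4613 = 0.0447 km

0.045 km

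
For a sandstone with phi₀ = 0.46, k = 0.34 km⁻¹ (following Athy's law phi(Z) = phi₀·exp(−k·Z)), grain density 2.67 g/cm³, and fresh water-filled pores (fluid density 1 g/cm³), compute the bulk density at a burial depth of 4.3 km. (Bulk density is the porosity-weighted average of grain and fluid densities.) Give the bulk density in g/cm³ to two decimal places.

Porosity at depth: phi = 0.46·exp(−0.34×4.3) = 0.46×0.2318 = 0.1066
Bulk density: ρ_b = (1−phi)ρ_g + phi·ρ_f = 0.8934×2.67 + 0.1066×1
       = 2.385 + 0.107 = 2.492 g/cm³

2.49 g/cm³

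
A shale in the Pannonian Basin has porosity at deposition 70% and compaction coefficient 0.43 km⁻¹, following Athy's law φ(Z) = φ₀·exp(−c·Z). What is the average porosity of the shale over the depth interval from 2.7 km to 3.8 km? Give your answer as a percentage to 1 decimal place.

17.5%

⟨φ⟩ = (1/(Z₂−Z₁)) ∫ φ₀ e^(−cZ) dZ = φ₀·(e^(−c·Z₁) − e^(−c·Z₂)) / (c·(Z₂−Z₁))
e^(−0.43×2.7) = 0.3132; e^(−0.43×3.8) = 0.1951
⟨φ⟩ = 0.7 × (0.3132 − 0.1951) / (0.43 × 1.1) = 0.7 × 0.2495 = 0.1747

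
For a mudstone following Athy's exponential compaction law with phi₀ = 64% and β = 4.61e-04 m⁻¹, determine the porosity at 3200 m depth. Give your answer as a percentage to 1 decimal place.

14.6%

Working in km (1 km = 1000 m; β in km⁻¹ = β in m⁻¹ × 1000):
phi = phi₀·exp(−β·Z) = 0.64 × exp(−0.461 × 3.2) = 0.64 × exp(−1.475)
  = 0.64 × 0.2287 = 0.1464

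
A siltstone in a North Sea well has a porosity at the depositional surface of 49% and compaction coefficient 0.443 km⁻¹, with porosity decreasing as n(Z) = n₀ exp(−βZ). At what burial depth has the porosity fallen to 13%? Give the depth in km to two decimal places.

Invert Athy's law: Z = ln(n₀/n) / β
Z = ln(0.49/0.13) / 0.443 = ln(3.769) / 0.443 = 1.3269 / 0.443 = 2.995 km

3.00 km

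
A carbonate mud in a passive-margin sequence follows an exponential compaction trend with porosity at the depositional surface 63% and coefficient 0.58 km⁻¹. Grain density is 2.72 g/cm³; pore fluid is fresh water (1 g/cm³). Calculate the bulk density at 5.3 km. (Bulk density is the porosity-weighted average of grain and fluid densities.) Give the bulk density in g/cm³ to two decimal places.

2.67 g/cm³

Porosity at depth: n = 0.63·exp(−0.58×5.3) = 0.63×0.0462 = 0.0291
Bulk density: ρ_b = (1−n)ρ_g + n·ρ_f = 0.9709×2.72 + 0.0291×1
       = 2.641 + 0.029 = 2.670 g/cm³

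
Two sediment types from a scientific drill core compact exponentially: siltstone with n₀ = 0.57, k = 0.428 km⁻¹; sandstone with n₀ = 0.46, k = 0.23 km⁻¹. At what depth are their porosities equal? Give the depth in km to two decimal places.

1.08 km

Set n₀ₐ e^(−kₐz) = n₀ᵦ e^(−kᵦz) ⇒ ln(n₀ₐ/n₀ᵦ) = (kₐ − kᵦ)·z
z = ln(0.57/0.46) / (0.428 − 0.23) = 0.2144 / 0.198 = 1.083 km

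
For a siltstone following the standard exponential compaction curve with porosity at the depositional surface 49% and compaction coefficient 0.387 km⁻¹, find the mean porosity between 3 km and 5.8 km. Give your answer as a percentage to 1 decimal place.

⟨phi⟩ = (1/(d₂−d₁)) ∫ phi₀ e^(−βd) dd = phi₀·(e^(−β·d₁) − e^(−β·d₂)) / (β·(d₂−d₁))
e^(−0.387×3) = 0.3132; e^(−0.387×5.8) = 0.1060
⟨phi⟩ = 0.49 × (0.3132 − 0.1060) / (0.387 × 2.8) = 0.49 × 0.1912 = 0.0937

9.4%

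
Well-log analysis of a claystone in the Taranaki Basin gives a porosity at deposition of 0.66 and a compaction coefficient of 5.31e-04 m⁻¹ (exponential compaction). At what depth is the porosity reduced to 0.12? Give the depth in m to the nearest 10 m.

Working in km (1 km = 1000 m; β in km⁻¹ = β in m⁻¹ × 1000):
Invert Athy's law: d = ln(n₀/n) / β
d = ln(0.66/0.12) / 0.531 = ln(5.5) / 0.531 = 1.7047 / 0.531 = 3.210 km

3210 m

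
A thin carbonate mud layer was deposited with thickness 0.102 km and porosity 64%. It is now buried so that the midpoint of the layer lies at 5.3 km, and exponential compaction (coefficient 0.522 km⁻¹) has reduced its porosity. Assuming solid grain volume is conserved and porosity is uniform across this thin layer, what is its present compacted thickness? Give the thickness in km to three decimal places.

0.038 km

Porosity at 5.3 km: n = 0.64·exp(−0.522×5.3) = 0.0402
Solid-volume conservation: h(1−n) = h₀(1−n₀) ⇒ h = h₀·(1−n₀)/(1−n)
h = 0.102 × (1 − 0.64)/(1 − 0.0402) = 0.102 × 0.3751 = 0.0383 km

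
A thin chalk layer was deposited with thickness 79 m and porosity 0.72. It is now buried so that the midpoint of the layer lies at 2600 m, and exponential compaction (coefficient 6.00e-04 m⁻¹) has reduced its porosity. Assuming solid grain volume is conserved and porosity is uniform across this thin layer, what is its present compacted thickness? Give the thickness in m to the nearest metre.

Working in km (1 km = 1000 m; c in km⁻¹ = c in m⁻¹ × 1000):
Porosity at 2.6 km: n = 0.72·exp(−0.6×2.6) = 0.1513
Solid-volume conservation: h(1−n) = h₀(1−n₀) ⇒ h = h₀·(1−n₀)/(1−n)
h = 0.079 × (1 − 0.72)/(1 − 0.1513) = 0.079 × 0.3299 = 0.0261 km

26 m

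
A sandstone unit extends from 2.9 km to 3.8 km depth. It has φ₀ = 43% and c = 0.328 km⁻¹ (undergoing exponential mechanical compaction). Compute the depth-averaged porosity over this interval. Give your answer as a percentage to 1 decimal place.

14.4%

⟨φ⟩ = (1/(Z₂−Z₁)) ∫ φ₀ e^(−cZ) dZ = φ₀·(e^(−c·Z₁) − e^(−c·Z₂)) / (c·(Z₂−Z₁))
e^(−0.328×2.9) = 0.3863; e^(−0.328×3.8) = 0.2875
⟨φ⟩ = 0.43 × (0.3863 − 0.2875) / (0.328 × 0.9) = 0.43 × 0.3345 = 0.1438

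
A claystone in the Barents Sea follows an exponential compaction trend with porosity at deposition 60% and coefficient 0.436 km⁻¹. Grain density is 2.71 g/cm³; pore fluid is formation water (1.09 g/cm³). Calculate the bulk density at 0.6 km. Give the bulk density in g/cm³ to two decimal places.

1.96 g/cm³

Porosity at depth: φ = 0.6·exp(−0.436×0.6) = 0.6×0.7698 = 0.4619
Bulk density: ρ_b = (1−φ)ρ_g + φ·ρ_f = 0.5381×2.71 + 0.4619×1.09
       = 1.458 + 0.503 = 1.962 g/cm³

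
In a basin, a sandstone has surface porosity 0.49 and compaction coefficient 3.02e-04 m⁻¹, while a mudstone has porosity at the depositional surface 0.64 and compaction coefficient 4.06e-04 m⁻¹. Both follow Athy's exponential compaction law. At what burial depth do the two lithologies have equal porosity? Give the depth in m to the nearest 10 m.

2570 m

Working in km (1 km = 1000 m; β in km⁻¹ = β in m⁻¹ × 1000):
Set φ₀ₐ e^(−βₐZ) = φ₀ᵦ e^(−βᵦZ) ⇒ ln(φ₀ₐ/φ₀ᵦ) = (βₐ − βᵦ)·Z
Z = ln(0.49/0.64) / (0.302 − 0.406) = -0.2671 / -0.104 = 2.568 km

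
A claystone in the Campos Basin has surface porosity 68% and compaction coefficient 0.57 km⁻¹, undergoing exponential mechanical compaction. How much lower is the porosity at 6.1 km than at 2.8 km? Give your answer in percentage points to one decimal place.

phi(2.8) = 0.68·e^(−0.57×2.8) = 0.1378
phi(6.1) = 0.68·e^(−0.57×6.1) = 0.0210
Δphi = 0.1378 − 0.0210 = 0.1168

11.7 percentage points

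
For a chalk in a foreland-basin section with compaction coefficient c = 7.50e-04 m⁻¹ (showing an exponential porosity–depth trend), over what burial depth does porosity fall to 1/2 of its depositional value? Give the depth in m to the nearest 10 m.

Working in km (1 km = 1000 m; c in km⁻¹ = c in m⁻¹ × 1000):
φ/φ₀ = 1/2 ⇒ exp(−c·Z) = 1/2 ⇒ Z = ln(2) / c
Z = 0.6931 / 0.75 = 0.924 km

920 m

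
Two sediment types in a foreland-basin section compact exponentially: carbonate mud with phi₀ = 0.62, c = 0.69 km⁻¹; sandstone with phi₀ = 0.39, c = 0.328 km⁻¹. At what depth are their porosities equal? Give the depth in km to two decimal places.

1.28 km

Set phi₀ₐ e^(−cₐZ) = phi₀ᵦ e^(−cᵦZ) ⇒ ln(phi₀ₐ/phi₀ᵦ) = (cₐ − cᵦ)·Z
Z = ln(0.62/0.39) / (0.69 − 0.328) = 0.4636 / 0.362 = 1.281 km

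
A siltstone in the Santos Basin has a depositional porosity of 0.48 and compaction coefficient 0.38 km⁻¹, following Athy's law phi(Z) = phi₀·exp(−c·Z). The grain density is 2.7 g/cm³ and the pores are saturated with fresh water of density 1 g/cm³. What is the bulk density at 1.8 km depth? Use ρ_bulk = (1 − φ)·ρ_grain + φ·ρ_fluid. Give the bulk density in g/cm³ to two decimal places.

2.29 g/cm³

Porosity at depth: phi = 0.48·exp(−0.38×1.8) = 0.48×0.5046 = 0.2422
Bulk density: ρ_b = (1−phi)ρ_g + phi·ρ_f = 0.7578×2.7 + 0.2422×1
       = 2.046 + 0.242 = 2.288 g/cm³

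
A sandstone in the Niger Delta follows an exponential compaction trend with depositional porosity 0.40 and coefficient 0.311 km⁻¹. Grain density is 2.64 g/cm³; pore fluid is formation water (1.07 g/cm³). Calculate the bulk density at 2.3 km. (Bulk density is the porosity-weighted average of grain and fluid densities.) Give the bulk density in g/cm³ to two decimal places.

Porosity at depth: phi = 0.4·exp(−0.311×2.3) = 0.4×0.4890 = 0.1956
Bulk density: ρ_b = (1−phi)ρ_g + phi·ρ_f = 0.8044×2.64 + 0.1956×1.07
       = 2.124 + 0.209 = 2.333 g/cm³

2.33 g/cm³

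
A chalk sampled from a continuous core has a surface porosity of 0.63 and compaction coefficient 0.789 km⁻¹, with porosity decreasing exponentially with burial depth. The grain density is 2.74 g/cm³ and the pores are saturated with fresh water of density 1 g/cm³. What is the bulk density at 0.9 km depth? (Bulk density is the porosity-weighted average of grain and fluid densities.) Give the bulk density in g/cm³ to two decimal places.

Porosity at depth: n = 0.63·exp(−0.789×0.9) = 0.63×0.4916 = 0.3097
Bulk density: ρ_b = (1−n)ρ_g + n·ρ_f = 0.6903×2.74 + 0.3097×1
       = 1.891 + 0.310 = 2.201 g/cm³

2.20 g/cm³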